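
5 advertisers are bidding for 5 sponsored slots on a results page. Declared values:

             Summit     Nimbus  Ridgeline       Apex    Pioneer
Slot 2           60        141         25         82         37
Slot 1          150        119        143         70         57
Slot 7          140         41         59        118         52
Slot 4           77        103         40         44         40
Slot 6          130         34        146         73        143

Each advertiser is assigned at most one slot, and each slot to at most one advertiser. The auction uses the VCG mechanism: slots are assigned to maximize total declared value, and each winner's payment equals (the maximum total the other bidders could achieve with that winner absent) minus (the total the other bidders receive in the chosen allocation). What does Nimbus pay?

Nimbus pays $27.

Efficient allocation: Summit→Slot 4 ($77), Nimbus→Slot 2 ($141), Ridgeline→Slot 1 ($143), Apex→Slot 7 ($118), Pioneer→Slot 6 ($143); total welfare W = $622.
Nimbus receives Slot 2 at value $141, so the others get W − 141 = $481.
Without Nimbus: best allocation of the remaining 4 bidders over all 5 slots is Summit→Slot 7 ($140), Ridgeline→Slot 1 ($143), Apex→Slot 2 ($82), Pioneer→Slot 6 ($143), total $508.
VCG payment = (others' best without Nimbus) − (others' welfare with Nimbus) = 508 − 481 = $27.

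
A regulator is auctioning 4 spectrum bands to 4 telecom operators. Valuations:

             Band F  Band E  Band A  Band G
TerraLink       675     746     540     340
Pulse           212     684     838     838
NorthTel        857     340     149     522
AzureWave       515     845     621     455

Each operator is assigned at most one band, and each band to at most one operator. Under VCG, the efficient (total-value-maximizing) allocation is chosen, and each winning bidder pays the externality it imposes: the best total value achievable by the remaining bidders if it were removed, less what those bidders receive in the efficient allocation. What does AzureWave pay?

Efficient allocation: TerraLink→Band A ($540M), Pulse→Band G ($838M), NorthTel→Band F ($857M), AzureWave→Band E ($845M); total welfare W = $3080M.
AzureWave receives Band E at value $845M, so the others get W − 845 = $2235M.
Without AzureWave: best allocation of the remaining 3 bidders over all 4 bands is TerraLink→Band E ($746M), Pulse→Band A ($838M), NorthTel→Band F ($857M), total $2441M.
VCG payment = (others' best without AzureWave) − (others' welfare with AzureWave) = 2441 − 2235 = $206M.

AzureWave pays $206M.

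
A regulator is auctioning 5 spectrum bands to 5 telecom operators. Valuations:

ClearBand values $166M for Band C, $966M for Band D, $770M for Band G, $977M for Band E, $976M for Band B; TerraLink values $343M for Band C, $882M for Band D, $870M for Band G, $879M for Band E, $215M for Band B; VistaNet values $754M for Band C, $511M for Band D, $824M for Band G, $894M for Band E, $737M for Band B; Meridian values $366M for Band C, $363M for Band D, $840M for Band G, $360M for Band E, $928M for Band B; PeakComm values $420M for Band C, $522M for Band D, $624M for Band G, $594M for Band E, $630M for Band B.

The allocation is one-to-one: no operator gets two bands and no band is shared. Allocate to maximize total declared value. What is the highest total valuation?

Optimal: ClearBand→Band E ($977M), TerraLink→Band D ($882M), VistaNet→Band C ($754M), Meridian→Band B ($928M), PeakComm→Band G ($624M) — total 977+882+754+928+624 = $4165M.
Column-greedy (each band in turn goes to its best remaining operator) gives $4112M, worse by 53.
Every other assignment is strictly worse.

Maximum total: $4165M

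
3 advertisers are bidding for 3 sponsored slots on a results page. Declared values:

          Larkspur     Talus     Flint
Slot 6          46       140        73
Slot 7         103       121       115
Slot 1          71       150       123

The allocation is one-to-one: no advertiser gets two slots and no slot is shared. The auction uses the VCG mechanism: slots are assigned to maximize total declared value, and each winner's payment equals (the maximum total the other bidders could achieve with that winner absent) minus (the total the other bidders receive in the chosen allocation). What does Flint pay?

Efficient allocation: Larkspur→Slot 7 ($103), Talus→Slot 6 ($140), Flint→Slot 1 ($123); total welfare W = $366.
Flint receives Slot 1 at value $123, so the others get W − 123 = $243.
Without Flint: best allocation of the remaining 2 bidders over all 3 slots is Larkspur→Slot 7 ($103), Talus→Slot 1 ($150), total $253.
VCG payment = (others' best without Flint) − (others' welfare with Flint) = 253 − 243 = $10.

Flint pays $10.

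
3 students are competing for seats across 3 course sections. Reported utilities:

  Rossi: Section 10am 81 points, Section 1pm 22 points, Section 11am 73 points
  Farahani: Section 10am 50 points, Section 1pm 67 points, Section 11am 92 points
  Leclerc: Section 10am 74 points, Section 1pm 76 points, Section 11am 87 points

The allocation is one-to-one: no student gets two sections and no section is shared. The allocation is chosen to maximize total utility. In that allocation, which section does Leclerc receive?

Optimal: Rossi→Section 10am (81 points), Farahani→Section 11am (92 points), Leclerc→Section 1pm (76 points) — total 81+92+76 = 249 points.
Leclerc's own top section is Section 11am (87 points), but forcing Leclerc→Section 11am and reassigning the rest optimally gives only 235 points — worse by 14.

Leclerc receives Section 1pm.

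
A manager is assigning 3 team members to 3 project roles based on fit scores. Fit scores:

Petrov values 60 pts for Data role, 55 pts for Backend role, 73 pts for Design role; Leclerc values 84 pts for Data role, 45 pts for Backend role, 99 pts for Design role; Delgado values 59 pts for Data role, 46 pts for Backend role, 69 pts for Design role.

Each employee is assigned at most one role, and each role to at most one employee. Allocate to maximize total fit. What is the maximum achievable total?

This is a one-to-one assignment (maximum-weight bipartite matching).
Optimal: Petrov→Backend role (55 pts), Leclerc→Design role (99 pts), Delgado→Data role (59 pts) — total 55+99+59 = 213 pts.
Column-greedy (each role in turn goes to its best remaining employee) gives 208 pts, worse by 5.
Next-best assignment: Petrov→Backend role, Leclerc→Data role, Delgado→Design role = 208 pts.

Max total: 213 pts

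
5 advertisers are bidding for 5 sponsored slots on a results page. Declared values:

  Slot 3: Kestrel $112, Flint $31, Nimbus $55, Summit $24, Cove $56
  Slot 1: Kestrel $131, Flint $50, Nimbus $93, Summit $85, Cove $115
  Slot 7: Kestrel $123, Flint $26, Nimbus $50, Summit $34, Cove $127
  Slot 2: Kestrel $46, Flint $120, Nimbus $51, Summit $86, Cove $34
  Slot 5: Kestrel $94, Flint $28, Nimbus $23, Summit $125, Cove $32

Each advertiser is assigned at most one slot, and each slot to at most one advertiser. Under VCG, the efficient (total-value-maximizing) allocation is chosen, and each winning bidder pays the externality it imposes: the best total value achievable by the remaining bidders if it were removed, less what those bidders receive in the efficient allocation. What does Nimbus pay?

Efficient allocation: Kestrel→Slot 3 ($112), Flint→Slot 2 ($120), Nimbus→Slot 1 ($93), Summit→Slot 5 ($125), Cove→Slot 7 ($127); total welfare W = $577.
Nimbus receives Slot 1 at value $93, so the others get W − 93 = $484.
Without Nimbus: best allocation of the remaining 4 bidders over all 5 slots is Kestrel→Slot 1 ($131), Flint→Slot 2 ($120), Summit→Slot 5 ($125), Cove→Slot 7 ($127), total $503.
VCG payment = (others' best without Nimbus) − (others' welfare with Nimbus) = 503 − 484 = $19.

Nimbus pays $19.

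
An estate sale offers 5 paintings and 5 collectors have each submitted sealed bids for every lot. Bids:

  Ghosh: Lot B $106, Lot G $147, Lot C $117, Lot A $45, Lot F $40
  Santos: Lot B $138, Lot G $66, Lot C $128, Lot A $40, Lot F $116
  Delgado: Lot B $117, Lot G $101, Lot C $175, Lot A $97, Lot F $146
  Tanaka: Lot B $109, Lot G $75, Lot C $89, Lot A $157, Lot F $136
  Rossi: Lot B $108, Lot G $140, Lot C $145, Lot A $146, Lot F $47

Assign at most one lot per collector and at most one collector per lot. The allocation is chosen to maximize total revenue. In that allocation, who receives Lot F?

Optimal: Ghosh→Lot G ($147), Santos→Lot B ($138), Delgado→Lot C ($175), Tanaka→Lot F ($136), Rossi→Lot A ($146) — total 147+138+175+136+146 = $742.
Row-greedy (each collector in turn takes its best remaining lot) gives $664, worse by 78.
Tanaka's own top lot is Lot A ($157), but forcing Tanaka→Lot A and reassigning the rest optimally gives only $733 — worse by 9.

Tanaka receives Lot F.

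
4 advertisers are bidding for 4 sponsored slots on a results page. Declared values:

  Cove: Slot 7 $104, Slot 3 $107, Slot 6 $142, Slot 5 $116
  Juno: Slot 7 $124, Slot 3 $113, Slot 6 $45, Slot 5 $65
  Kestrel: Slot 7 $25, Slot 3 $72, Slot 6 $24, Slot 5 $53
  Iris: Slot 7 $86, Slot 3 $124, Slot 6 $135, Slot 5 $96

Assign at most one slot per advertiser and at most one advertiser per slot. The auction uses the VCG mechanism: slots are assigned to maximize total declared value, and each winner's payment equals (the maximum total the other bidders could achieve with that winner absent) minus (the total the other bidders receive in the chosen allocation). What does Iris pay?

Iris pays $26.

Efficient allocation: Cove→Slot 5 ($116), Juno→Slot 7 ($124), Kestrel→Slot 3 ($72), Iris→Slot 6 ($135); total welfare W = $447.
Iris receives Slot 6 at value $135, so the others get W − 135 = $312.
Without Iris: best allocation of the remaining 3 bidders over all 4 slots is Cove→Slot 6 ($142), Juno→Slot 7 ($124), Kestrel→Slot 3 ($72), total $338.
VCG payment = (others' best without Iris) − (others' welfare with Iris) = 338 − 312 = $26.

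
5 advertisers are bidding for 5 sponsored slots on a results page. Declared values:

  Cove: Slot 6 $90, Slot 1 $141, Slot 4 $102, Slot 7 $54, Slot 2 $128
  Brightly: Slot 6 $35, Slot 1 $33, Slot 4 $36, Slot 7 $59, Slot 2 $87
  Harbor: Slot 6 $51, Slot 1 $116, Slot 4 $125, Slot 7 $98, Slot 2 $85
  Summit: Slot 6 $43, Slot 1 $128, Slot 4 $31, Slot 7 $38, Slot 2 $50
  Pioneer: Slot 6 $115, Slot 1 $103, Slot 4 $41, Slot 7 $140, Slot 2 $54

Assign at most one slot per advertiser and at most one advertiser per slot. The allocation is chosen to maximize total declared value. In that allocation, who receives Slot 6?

Optimal: Cove→Slot 6 ($90), Brightly→Slot 2 ($87), Harbor→Slot 4 ($125), Summit→Slot 1 ($128), Pioneer→Slot 7 ($140) — total 90+87+125+128+140 = $570.
Row-greedy (each advertiser in turn takes its best remaining slot) gives $536, worse by 34.
Next-best assignment: Cove→Slot 2, Brightly→Slot 6, Harbor→Slot 4, Summit→Slot 1, Pioneer→Slot 7 = $556.
Cove's own top slot is Slot 1 ($141), but forcing Cove→Slot 1 and reassigning the rest optimally gives only $536 — worse by 34.

Cove receives Slot 6.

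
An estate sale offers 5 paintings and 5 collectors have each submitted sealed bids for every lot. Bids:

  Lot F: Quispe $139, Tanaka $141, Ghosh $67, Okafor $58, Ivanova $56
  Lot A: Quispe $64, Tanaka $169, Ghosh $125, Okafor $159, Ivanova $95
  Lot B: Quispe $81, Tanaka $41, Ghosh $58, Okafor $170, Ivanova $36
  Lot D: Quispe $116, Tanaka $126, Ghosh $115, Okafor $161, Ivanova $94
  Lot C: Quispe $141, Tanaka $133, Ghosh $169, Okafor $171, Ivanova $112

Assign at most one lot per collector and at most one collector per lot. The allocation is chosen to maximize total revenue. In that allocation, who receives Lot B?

Okafor receives Lot B.

This is a one-to-one assignment (maximum-weight bipartite matching).
Optimal: Quispe→Lot F ($139), Tanaka→Lot A ($169), Ghosh→Lot C ($169), Okafor→Lot B ($170), Ivanova→Lot D ($94) — total 139+169+169+170+94 = $741.
Column-greedy (each lot in turn goes to its best remaining collector) gives $608, worse by 133.
Next-best assignment: Quispe→Lot F, Tanaka→Lot A, Ghosh→Lot D, Okafor→Lot B, Ivanova→Lot C = $705.
Okafor's own top lot is Lot C ($171), but forcing Okafor→Lot C and reassigning the rest optimally gives only $631 — worse by 110.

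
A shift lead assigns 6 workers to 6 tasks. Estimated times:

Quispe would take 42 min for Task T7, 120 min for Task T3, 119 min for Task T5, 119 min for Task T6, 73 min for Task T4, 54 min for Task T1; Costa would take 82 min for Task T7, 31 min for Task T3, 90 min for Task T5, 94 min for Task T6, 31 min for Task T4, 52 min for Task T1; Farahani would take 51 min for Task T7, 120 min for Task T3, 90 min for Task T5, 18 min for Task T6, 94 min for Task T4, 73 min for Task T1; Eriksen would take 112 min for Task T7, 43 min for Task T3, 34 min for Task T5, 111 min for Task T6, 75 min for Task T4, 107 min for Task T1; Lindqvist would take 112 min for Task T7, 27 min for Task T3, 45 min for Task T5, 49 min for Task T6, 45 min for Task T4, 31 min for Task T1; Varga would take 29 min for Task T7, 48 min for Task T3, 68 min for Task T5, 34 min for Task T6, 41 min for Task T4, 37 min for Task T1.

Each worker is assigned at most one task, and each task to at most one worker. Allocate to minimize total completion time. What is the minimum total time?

Minimum total: 189 min

Optimal: Quispe→Task T7 (42 min), Costa→Task T4 (31 min), Farahani→Task T6 (18 min), Eriksen→Task T5 (34 min), Lindqvist→Task T3 (27 min), Varga→Task T1 (37 min) — total 42+31+18+34+27+37 = 189 min.
Min-entry greedy (repeatedly take the single cheapest remaining cell) gives 193 min, worse by 4.
Next-best assignment: Quispe→Task T1, Costa→Task T4, Farahani→Task T6, Eriksen→Task T5, Lindqvist→Task T3, Varga→Task T7 = 193 min.
Swapping Varga↔Farahani (Varga→Task T6 34 min, Farahani→Task T1 73 min) adds 52.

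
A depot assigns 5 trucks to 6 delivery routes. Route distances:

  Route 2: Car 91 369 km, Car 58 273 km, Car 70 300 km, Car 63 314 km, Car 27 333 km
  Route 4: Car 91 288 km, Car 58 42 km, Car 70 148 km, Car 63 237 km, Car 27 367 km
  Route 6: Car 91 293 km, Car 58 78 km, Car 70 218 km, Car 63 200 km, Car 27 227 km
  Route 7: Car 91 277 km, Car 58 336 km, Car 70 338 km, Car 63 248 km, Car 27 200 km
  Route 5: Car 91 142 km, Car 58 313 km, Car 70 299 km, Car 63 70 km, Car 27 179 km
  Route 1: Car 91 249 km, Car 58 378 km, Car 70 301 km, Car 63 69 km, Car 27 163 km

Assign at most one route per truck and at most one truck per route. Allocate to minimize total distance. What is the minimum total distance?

Minimum total: 637 km

Optimal: Car 91→Route 5 (142 km), Car 58→Route 6 (78 km), Car 70→Route 4 (148 km), Car 63→Route 1 (69 km), Car 27→Route 7 (200 km) — total 142+78+148+69+200 = 637 km.
Min-entry greedy (repeatedly take the single cheapest remaining cell) gives 671 km, worse by 34.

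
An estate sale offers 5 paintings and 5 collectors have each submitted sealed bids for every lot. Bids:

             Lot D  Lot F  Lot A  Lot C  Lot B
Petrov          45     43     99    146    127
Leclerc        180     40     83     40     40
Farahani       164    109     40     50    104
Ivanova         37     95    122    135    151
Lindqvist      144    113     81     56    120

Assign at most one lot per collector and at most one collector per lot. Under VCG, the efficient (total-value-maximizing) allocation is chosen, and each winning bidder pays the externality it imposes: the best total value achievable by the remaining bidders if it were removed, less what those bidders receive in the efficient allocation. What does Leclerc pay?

Efficient allocation: Petrov→Lot C ($146), Leclerc→Lot D ($180), Farahani→Lot F ($109), Ivanova→Lot A ($122), Lindqvist→Lot B ($120); total welfare W = $677.
Leclerc receives Lot D at value $180, so the others get W − 180 = $497.
Without Leclerc: best allocation of the remaining 4 bidders over all 5 lots is Petrov→Lot C ($146), Farahani→Lot D ($164), Ivanova→Lot B ($151), Lindqvist→Lot F ($113), total $574.
VCG payment = (others' best without Leclerc) − (others' welfare with Leclerc) = 574 − 497 = $77.

Leclerc pays $77.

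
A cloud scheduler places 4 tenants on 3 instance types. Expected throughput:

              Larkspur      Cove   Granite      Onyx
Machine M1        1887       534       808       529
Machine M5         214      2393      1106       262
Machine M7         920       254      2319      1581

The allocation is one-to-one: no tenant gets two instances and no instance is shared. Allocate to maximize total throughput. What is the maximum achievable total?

This is the linear assignment problem.
Optimal: Larkspur→Machine M1 (1887 ops/s), Cove→Machine M5 (2393 ops/s), Granite→Machine M7 (2319 ops/s) — total 1887+2393+2319 = 6599 ops/s.

Maximum total: 6599 ops/s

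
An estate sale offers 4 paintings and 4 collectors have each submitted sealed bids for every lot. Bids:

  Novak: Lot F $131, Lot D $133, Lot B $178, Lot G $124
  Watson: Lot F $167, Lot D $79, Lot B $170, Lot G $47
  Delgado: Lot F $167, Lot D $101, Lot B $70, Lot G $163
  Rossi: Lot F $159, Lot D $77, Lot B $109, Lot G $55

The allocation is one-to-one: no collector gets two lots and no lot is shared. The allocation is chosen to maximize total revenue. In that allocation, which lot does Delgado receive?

Optimal: Novak→Lot D ($133), Watson→Lot B ($170), Delgado→Lot G ($163), Rossi→Lot F ($159) — total 133+170+163+159 = $625.
Max-entry greedy (repeatedly take the single best remaining cell) gives $585, worse by 40.
Next-best assignment: Novak→Lot B, Watson→Lot F, Delgado→Lot G, Rossi→Lot D = $585.
Swapping Delgado↔Novak (Delgado→Lot D $101, Novak→Lot G $124) loses 71.
No other one-to-one assignment exceeds $625.
Delgado's own top lot is Lot F ($167), but forcing Delgado→Lot F and reassigning the rest optimally gives only $538 — worse by 87.

Delgado receives Lot G.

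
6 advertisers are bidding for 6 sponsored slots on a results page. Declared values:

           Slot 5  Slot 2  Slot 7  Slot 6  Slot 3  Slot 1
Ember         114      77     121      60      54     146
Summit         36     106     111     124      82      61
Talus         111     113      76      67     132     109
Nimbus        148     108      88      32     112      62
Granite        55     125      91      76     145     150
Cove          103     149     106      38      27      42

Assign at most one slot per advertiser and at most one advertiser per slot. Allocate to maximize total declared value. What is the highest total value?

Maximum total: $824

This is a one-to-one assignment (maximum-weight bipartite matching).
Optimal: Ember→Slot 7 ($121), Summit→Slot 6 ($124), Talus→Slot 3 ($132), Nimbus→Slot 5 ($148), Granite→Slot 1 ($150), Cove→Slot 2 ($149) — total 121+124+132+148+150+149 = $824.
Row-greedy (each advertiser in turn takes its best remaining slot) gives $781, worse by 43.
Next-best assignment: Ember→Slot 7, Summit→Slot 6, Talus→Slot 1, Nimbus→Slot 5, Granite→Slot 3, Cove→Slot 2 = $796.
Swapping Cove↔Granite (Cove→Slot 1 $42, Granite→Slot 2 $125) loses 132.
No other one-to-one assignment exceeds $824.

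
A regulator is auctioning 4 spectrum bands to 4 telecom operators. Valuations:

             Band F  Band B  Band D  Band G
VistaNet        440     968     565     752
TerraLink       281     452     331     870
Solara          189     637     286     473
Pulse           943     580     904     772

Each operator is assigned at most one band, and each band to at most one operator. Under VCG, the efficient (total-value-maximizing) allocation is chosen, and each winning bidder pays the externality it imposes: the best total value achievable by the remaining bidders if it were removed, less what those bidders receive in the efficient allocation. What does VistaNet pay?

VistaNet pays $351M.

Efficient allocation: VistaNet→Band B ($968M), TerraLink→Band G ($870M), Solara→Band D ($286M), Pulse→Band F ($943M); total welfare W = $3067M.
VistaNet receives Band B at value $968M, so the others get W − 968 = $2099M.
Without VistaNet: best allocation of the remaining 3 bidders over all 4 bands is TerraLink→Band G ($870M), Solara→Band B ($637M), Pulse→Band F ($943M), total $2450M.
VCG payment = (others' best without VistaNet) − (others' welfare with VistaNet) = 2450 − 2099 = $351M.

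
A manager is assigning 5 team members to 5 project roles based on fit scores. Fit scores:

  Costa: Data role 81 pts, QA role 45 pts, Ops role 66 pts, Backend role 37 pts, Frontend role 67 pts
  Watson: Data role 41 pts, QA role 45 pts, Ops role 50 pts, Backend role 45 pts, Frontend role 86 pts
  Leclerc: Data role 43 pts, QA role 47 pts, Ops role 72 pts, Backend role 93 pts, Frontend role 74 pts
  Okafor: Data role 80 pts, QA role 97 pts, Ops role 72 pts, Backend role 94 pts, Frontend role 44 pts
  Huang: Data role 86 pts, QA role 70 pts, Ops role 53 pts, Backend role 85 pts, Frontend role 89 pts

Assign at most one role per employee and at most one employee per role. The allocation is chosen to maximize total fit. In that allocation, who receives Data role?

This is the linear assignment problem.
Optimal: Costa→Ops role (66 pts), Watson→Frontend role (86 pts), Leclerc→Backend role (93 pts), Okafor→QA role (97 pts), Huang→Data role (86 pts) — total 66+86+93+97+86 = 428 pts.
Max-entry greedy (repeatedly take the single best remaining cell) gives 410 pts, worse by 18.
Every other assignment is strictly worse.
Huang's own top role is Frontend role (89 pts), but forcing Huang→Frontend role and reassigning the rest optimally gives only 410 pts — worse by 18.

Huang receives Data role.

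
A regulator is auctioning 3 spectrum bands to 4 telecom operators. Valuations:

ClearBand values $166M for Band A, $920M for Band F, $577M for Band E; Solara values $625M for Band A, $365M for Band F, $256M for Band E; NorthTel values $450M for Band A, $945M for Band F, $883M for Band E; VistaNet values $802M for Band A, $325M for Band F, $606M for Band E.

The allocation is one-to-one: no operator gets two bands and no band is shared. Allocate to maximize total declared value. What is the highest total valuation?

Maximum total: $2605M

This is a one-to-one assignment (maximum-weight bipartite matching).
Optimal: VistaNet→Band A ($802M), ClearBand→Band F ($920M), NorthTel→Band E ($883M) — total 802+920+883 = $2605M.
Max-entry greedy (repeatedly take the single best remaining cell) gives $2324M, worse by 281.
Swapping ClearBand↔VistaNet (ClearBand→Band A $166M, VistaNet→Band F $325M) loses 1231.
Every other assignment is strictly worse.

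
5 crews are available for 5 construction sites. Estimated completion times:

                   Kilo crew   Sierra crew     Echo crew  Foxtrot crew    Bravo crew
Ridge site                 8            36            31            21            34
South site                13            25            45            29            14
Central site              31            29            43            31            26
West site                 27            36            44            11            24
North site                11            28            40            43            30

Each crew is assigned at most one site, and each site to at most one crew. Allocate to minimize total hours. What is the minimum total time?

Min total: 96 hours

Treat this as an assignment problem: match each crew to one site.
Optimal: Kilo crew→North site (11 hours), Sierra crew→Central site (29 hours), Echo crew→Ridge site (31 hours), Foxtrot crew→West site (11 hours), Bravo crew→South site (14 hours) — total 11+29+31+11+14 = 96 hours.
Min-entry greedy (repeatedly take the single cheapest remaining cell) gives 104 hours, worse by 8.
Next-best assignment: Kilo crew→Ridge site, Sierra crew→Central site, Echo crew→North site, Foxtrot crew→West site, Bravo crew→South site = 102 hours.
Swapping Foxtrot crew↔Kilo crew (Foxtrot crew→North site 43 hours, Kilo crew→West site 27 hours) adds 48.
No other one-to-one assignment undercuts 96 hours.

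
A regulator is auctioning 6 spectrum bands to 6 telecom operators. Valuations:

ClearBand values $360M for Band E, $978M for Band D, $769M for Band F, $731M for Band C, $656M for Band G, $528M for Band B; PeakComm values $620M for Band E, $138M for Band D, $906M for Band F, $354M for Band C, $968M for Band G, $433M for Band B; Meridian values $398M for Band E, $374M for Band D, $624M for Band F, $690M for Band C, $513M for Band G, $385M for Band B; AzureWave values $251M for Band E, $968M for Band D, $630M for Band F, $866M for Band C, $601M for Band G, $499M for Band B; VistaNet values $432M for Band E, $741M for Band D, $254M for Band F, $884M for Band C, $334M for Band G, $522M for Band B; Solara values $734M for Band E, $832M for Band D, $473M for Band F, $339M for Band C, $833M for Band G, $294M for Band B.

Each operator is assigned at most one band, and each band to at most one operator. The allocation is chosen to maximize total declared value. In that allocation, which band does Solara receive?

Solara receives Band E.

This is the linear assignment problem.
Optimal: ClearBand→Band F ($769M), PeakComm→Band G ($968M), Meridian→Band B ($385M), AzureWave→Band D ($968M), VistaNet→Band C ($884M), Solara→Band E ($734M) — total 769+968+385+968+884+734 = $4708M.
Max-entry greedy (repeatedly take the single best remaining cell) gives $4579M, worse by 129.
Next-best assignment: ClearBand→Band B, PeakComm→Band G, Meridian→Band F, AzureWave→Band D, VistaNet→Band C, Solara→Band E = $4706M.
Swapping Meridian↔VistaNet (Meridian→Band C $690M, VistaNet→Band B $522M) loses 57.
Solara's own top band is Band G ($833M), but forcing Solara→Band G and reassigning the rest optimally gives only $4517M — worse by 191.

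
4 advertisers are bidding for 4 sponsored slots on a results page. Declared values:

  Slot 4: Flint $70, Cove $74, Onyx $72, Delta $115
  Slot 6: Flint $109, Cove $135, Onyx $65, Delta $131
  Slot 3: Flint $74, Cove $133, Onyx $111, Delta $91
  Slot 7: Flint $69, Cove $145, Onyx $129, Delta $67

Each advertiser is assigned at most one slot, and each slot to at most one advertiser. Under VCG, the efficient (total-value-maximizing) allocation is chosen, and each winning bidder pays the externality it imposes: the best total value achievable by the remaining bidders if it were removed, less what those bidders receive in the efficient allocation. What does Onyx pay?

Efficient allocation: Flint→Slot 6 ($109), Cove→Slot 3 ($133), Onyx→Slot 7 ($129), Delta→Slot 4 ($115); total welfare W = $486.
Onyx receives Slot 7 at value $129, so the others get W − 129 = $357.
Without Onyx: best allocation of the remaining 3 bidders over all 4 slots is Flint→Slot 6 ($109), Cove→Slot 7 ($145), Delta→Slot 4 ($115), total $369.
VCG payment = (others' best without Onyx) − (others' welfare with Onyx) = 369 − 357 = $12.

Onyx pays $12.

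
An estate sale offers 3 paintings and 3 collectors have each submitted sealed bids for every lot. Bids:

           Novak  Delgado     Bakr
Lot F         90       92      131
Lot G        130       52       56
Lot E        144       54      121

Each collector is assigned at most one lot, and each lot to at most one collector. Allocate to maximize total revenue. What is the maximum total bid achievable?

Optimal: Novak→Lot G ($130), Delgado→Lot F ($92), Bakr→Lot E ($121) — total 130+92+121 = $343.
Row-greedy (each collector in turn takes its best remaining lot) gives $292, worse by 51.
Checked against all permutations: $343 is optimal.

Maximum total: $343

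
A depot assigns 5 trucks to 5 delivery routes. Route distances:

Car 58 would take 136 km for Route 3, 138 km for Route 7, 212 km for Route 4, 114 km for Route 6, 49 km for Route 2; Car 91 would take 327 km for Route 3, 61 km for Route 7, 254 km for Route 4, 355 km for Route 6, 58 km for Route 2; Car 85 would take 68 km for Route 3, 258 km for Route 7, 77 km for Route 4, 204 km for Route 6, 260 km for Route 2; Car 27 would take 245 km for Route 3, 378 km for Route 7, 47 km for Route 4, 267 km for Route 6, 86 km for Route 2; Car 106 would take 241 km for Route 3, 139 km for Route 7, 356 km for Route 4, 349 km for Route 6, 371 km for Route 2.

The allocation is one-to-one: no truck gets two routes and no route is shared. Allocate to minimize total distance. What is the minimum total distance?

This is the linear assignment problem.
Optimal: Car 58→Route 6 (114 km), Car 91→Route 2 (58 km), Car 85→Route 3 (68 km), Car 27→Route 4 (47 km), Car 106→Route 7 (139 km) — total 114+58+68+47+139 = 426 km.
Column-greedy (each route in turn goes to its cheapest remaining truck) gives 661 km, worse by 235.

Min total: 426 km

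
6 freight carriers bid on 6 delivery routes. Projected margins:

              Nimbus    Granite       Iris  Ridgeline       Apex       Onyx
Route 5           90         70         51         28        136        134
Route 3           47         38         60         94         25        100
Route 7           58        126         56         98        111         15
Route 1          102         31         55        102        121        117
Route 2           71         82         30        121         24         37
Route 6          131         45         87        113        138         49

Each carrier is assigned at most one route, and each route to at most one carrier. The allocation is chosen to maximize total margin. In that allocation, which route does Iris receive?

Optimal: Nimbus→Route 6 ($131k), Granite→Route 7 ($126k), Iris→Route 3 ($60k), Ridgeline→Route 2 ($121k), Apex→Route 1 ($121k), Onyx→Route 5 ($134k) — total 131+126+60+121+121+134 = $693k.
Column-greedy (each route in turn goes to its best remaining carrier) gives $672k, worse by 21.
Checked against all permutations: $693k is optimal.
Iris's own top route is Route 6 ($87k), but forcing Iris→Route 6 and reassigning the rest optimally gives only $672k — worse by 21.

Iris receives Route 3.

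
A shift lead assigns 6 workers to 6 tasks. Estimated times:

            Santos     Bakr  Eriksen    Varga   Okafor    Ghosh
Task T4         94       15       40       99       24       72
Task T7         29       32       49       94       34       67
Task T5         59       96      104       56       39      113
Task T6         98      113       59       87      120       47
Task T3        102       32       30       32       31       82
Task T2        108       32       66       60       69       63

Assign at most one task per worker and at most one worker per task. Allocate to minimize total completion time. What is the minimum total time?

This is the linear assignment problem.
Optimal: Santos→Task T7 (29 min), Bakr→Task T2 (32 min), Eriksen→Task T3 (30 min), Varga→Task T5 (56 min), Okafor→Task T4 (24 min), Ghosh→Task T6 (47 min) — total 29+32+30+56+24+47 = 218 min.
Row-greedy (each worker in turn takes its cheapest remaining task) gives 246 min, worse by 28.

Minimum total: 218 min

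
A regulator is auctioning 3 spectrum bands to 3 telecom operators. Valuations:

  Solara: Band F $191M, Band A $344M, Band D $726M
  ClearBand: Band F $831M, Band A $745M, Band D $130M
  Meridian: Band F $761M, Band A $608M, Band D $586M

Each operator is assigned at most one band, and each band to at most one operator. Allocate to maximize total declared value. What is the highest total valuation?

Optimal: Solara→Band D ($726M), ClearBand→Band A ($745M), Meridian→Band F ($761M) — total 726+745+761 = $2232M.
Max-entry greedy (repeatedly take the single best remaining cell) gives $2165M, worse by 67.
Next-best assignment: Solara→Band D, ClearBand→Band F, Meridian→Band A = $2165M.
Swapping ClearBand↔Meridian (ClearBand→Band F $831M, Meridian→Band A $608M) loses 67.

Maximum total: $2232M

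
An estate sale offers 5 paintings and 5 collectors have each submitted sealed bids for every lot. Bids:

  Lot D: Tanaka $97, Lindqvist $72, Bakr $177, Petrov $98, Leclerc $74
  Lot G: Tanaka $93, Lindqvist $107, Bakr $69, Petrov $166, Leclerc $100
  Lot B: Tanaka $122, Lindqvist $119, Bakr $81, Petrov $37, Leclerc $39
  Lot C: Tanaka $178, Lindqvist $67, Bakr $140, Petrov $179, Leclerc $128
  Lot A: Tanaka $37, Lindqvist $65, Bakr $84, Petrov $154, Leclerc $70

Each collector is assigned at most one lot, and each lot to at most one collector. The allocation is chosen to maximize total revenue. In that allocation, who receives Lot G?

This is a one-to-one assignment (maximum-weight bipartite matching).
Optimal: Tanaka→Lot C ($178), Lindqvist→Lot B ($119), Bakr→Lot D ($177), Petrov→Lot A ($154), Leclerc→Lot G ($100) — total 178+119+177+154+100 = $728.
Column-greedy (each lot in turn goes to its best remaining collector) gives $658, worse by 70.
Next-best assignment: Tanaka→Lot C, Lindqvist→Lot B, Bakr→Lot D, Petrov→Lot G, Leclerc→Lot A = $710.
No other one-to-one assignment exceeds $728.
Leclerc's own top lot is Lot C ($128), but forcing Leclerc→Lot C and reassigning the rest optimally gives only $688 — worse by 40.

Leclerc receives Lot G.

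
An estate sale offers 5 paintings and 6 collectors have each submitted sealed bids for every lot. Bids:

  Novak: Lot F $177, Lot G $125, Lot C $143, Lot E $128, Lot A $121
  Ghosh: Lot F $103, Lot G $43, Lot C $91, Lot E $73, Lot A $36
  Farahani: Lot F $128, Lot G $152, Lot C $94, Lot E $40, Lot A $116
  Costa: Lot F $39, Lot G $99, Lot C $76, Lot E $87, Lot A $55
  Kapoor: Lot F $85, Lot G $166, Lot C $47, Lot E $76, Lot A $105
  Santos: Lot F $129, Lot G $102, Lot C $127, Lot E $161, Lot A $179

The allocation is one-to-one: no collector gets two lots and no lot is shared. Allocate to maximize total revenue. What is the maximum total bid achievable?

Optimal: Novak→Lot F ($177), Kapoor→Lot G ($166), Ghosh→Lot C ($91), Santos→Lot E ($161), Farahani→Lot A ($116) — total 177+166+91+161+116 = $711.
Max-entry greedy (repeatedly take the single best remaining cell) gives $703, worse by 8.
Swapping Ghosh↔Santos (Ghosh→Lot E $73, Santos→Lot C $127) loses 52.
Every other assignment is strictly worse.

Max total: $711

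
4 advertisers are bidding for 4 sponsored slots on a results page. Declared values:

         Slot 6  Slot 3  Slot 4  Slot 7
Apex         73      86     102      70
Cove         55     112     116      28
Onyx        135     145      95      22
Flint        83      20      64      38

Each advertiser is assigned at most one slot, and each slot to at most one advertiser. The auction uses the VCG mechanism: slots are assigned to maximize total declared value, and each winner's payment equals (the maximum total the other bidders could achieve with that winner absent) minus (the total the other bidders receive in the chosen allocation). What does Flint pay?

Efficient allocation: Apex→Slot 7 ($70), Cove→Slot 4 ($116), Onyx→Slot 3 ($145), Flint→Slot 6 ($83); total welfare W = $414.
Flint receives Slot 6 at value $83, so the others get W − 83 = $331.
Without Flint: best allocation of the remaining 3 bidders over all 4 slots is Apex→Slot 4 ($102), Cove→Slot 3 ($112), Onyx→Slot 6 ($135), total $349.
VCG payment = (others' best without Flint) − (others' welfare with Flint) = 349 − 331 = $18.

Flint pays $18.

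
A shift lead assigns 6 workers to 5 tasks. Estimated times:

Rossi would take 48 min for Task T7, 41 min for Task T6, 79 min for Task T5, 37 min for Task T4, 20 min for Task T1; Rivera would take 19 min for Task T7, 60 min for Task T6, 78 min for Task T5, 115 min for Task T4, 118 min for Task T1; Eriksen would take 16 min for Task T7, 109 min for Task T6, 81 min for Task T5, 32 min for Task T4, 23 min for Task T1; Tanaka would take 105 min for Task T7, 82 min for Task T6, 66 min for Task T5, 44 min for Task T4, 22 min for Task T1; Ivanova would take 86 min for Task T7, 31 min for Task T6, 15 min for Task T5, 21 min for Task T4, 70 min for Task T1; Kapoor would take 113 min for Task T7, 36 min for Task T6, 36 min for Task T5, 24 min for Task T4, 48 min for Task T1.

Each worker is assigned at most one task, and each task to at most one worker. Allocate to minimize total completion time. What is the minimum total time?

Minimum total: 118 min

Optimal: Eriksen→Task T7 (16 min), Rossi→Task T6 (41 min), Ivanova→Task T5 (15 min), Kapoor→Task T4 (24 min), Tanaka→Task T1 (22 min) — total 16+41+15+24+22 = 118 min.
Min-entry greedy (repeatedly take the single cheapest remaining cell) gives 135 min, worse by 17.
Next-best assignment: Rivera→Task T7, Rossi→Task T6, Ivanova→Task T5, Kapoor→Task T4, Tanaka→Task T1 = 121 min.
No other one-to-one assignment undercuts 118 min.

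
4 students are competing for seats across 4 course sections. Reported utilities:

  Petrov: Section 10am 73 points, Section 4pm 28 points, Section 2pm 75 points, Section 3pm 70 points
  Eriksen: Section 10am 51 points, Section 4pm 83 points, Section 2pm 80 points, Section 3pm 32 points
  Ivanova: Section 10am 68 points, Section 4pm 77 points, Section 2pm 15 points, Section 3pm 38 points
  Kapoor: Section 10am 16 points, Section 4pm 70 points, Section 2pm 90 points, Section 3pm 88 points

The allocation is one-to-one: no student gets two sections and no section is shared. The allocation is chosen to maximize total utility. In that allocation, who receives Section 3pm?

Kapoor receives Section 3pm.

Optimal: Petrov→Section 10am (73 points), Eriksen→Section 2pm (80 points), Ivanova→Section 4pm (77 points), Kapoor→Section 3pm (88 points) — total 73+80+77+88 = 318 points.
Max-entry greedy (repeatedly take the single best remaining cell) gives 284 points, worse by 34.
No other one-to-one assignment exceeds 318 points.
Kapoor's own top section is Section 2pm (90 points), but forcing Kapoor→Section 2pm and reassigning the rest optimally gives only 311 points — worse by 7.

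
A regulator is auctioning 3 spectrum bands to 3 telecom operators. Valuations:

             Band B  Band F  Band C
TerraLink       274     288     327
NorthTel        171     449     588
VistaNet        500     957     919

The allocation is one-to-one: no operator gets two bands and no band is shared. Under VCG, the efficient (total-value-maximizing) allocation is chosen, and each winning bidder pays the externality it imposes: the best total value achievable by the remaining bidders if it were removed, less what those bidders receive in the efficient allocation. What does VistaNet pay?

VistaNet pays $14M.

Efficient allocation: TerraLink→Band B ($274M), NorthTel→Band C ($588M), VistaNet→Band F ($957M); total welfare W = $1819M.
VistaNet receives Band F at value $957M, so the others get W − 957 = $862M.
Without VistaNet: best allocation of the remaining 2 bidders over all 3 bands is TerraLink→Band F ($288M), NorthTel→Band C ($588M), total $876M.
VCG payment = (others' best without VistaNet) − (others' welfare with VistaNet) = 876 − 862 = $14M.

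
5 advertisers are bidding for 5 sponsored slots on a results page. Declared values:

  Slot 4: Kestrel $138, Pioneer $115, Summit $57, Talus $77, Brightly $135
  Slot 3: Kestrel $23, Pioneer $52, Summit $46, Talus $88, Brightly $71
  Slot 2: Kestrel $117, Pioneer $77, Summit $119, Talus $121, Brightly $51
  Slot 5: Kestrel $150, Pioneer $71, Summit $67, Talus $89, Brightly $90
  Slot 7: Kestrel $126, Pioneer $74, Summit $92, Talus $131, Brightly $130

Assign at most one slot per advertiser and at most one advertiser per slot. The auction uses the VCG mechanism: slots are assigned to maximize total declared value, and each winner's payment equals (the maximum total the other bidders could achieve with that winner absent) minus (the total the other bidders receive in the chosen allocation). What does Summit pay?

Efficient allocation: Kestrel→Slot 5 ($150), Pioneer→Slot 4 ($115), Summit→Slot 2 ($119), Talus→Slot 3 ($88), Brightly→Slot 7 ($130); total welfare W = $602.
Summit receives Slot 2 at value $119, so the others get W − 119 = $483.
Without Summit: best allocation of the remaining 4 bidders over all 5 slots is Kestrel→Slot 5 ($150), Pioneer→Slot 4 ($115), Talus→Slot 2 ($121), Brightly→Slot 7 ($130), total $516.
VCG payment = (others' best without Summit) − (others' welfare with Summit) = 516 − 483 = $33.

Summit pays $33.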